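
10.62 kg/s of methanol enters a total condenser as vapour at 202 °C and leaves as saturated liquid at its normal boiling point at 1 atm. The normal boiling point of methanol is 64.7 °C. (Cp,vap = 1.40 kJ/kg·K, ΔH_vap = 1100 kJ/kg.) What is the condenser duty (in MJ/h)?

Q_c = 49400 MJ/h

vapour 202→64.7 °C: -192.22 kJ/kg
condensation at 64.7 °C: -1100 kJ/kg
Δh = -192.22 + -1100 = -1292.2 kJ/kg
Q = ṁ·Δh = 10.62 kg/s × -1292.2 kJ/kg = -13723 kJ/s
|Q| = 13723 kW = 49404 MJ/h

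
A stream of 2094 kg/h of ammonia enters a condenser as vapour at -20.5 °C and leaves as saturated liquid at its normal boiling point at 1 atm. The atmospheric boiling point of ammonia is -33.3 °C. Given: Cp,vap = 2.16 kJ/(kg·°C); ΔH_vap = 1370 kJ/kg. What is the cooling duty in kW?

vapour -20.5→-33.3 °C: -27.648 kJ/kg
condensation at -33.3 °C: -1370 kJ/kg
Δh = -27.648 + -1370 = -1397.6 kJ/kg
Q = ṁ·Δh = 2094 kg/h × -1397.6 kJ/kg = -2.9267e+06 kJ/h
|Q| = 812.97 kW

Q_c = 813 kW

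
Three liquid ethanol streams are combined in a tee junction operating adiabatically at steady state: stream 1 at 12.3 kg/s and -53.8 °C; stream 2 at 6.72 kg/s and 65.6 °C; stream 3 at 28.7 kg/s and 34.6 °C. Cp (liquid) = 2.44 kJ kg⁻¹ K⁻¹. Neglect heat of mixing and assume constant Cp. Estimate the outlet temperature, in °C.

T_out = 16.2 °C

Adiabatic, steady state ⇒ Σ ṁᵢCp,ᵢ(T_out − Tᵢ) = 0
T_out = Σ ṁᵢCp,ᵢTᵢ / Σ ṁᵢCp,ᵢ
      = 1884 / 116.44 = 16.18 °C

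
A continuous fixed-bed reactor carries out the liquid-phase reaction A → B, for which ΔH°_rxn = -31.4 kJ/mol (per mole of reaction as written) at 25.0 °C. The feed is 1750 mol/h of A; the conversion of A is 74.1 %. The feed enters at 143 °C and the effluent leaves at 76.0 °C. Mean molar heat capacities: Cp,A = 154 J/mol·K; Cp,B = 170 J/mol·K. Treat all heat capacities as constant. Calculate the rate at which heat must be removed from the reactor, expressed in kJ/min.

Q_out = 962 kJ/min

Extent of reaction ξ = 0.741 × 1750 = 1296.8 mol/h
Reaction term: ξ·ΔH°_rxn = 1296.8 × -31.4 = -40718 kJ/h
Sensible, feed 143→25 °C: -31801 kJ/h
Outlet flows (mol/h): A 453.25, B 1296.8
Sensible, products 25→76.0 °C: 14803 kJ/h
Q = ΔH = -57716 kJ/h = -16.032 kW
Heat removed = 961.94 kJ/min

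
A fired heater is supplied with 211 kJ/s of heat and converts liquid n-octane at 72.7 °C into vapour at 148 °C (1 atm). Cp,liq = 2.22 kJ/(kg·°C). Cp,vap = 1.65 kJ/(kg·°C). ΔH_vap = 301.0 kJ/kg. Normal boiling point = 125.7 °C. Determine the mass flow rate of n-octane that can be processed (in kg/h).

Δh = 2.22×(125.7−72.7) + 301.0 + 1.65×(148−125.7) = 455.46 kJ/kg
Q = 211 kJ/s = 211 kJ/s = 759600 kJ/h
ṁ = Q/Δh = 759600 / 455.46 = 1667.8 kg/h

ṁ = 1670 kg/h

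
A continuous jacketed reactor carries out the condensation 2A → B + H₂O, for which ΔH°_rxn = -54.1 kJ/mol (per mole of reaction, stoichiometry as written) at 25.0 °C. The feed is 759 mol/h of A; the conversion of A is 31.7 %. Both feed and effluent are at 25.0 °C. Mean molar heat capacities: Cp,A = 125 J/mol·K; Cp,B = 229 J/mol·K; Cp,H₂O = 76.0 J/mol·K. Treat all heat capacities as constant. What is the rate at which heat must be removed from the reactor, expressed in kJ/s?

Extent of reaction ξ = 0.317 × 759 / 2 = 120.3 mol/h
Reaction term: ξ·ΔH°_rxn = 120.3 × -54.1 = -6508.3 kJ/h
Q = ΔH = -6508.3 kJ/h = -1.8079 kW
Heat removed = 1.8079 kJ/s

Q_out = 1.81 kJ/s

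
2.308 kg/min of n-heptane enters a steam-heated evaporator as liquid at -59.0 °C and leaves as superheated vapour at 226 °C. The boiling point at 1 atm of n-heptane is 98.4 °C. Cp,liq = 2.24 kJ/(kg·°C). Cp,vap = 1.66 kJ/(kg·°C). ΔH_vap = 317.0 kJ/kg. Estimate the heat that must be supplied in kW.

liquid -59.0→98.4 °C: 352.58 kJ/kg
vaporisation at 98.4 °C: 317 kJ/kg
vapour 98.4→226 °C: 211.82 kJ/kg
Δh = 352.58 + 317 + 211.82 = 881.39 kJ/kg
Q = ṁ·Δh = 2.308 kg/min × 881.39 kJ/kg = 2034.3 kJ/min
|Q| = 33.904 kW

Q = 33.9 kW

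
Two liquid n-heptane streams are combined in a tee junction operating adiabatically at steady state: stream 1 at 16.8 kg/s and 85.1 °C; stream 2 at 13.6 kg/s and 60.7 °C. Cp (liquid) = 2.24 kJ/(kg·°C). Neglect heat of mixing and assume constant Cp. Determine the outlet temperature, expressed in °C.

Adiabatic, steady state ⇒ Σ ṁᵢCp,ᵢ(T_out − Tᵢ) = 0
Σ ṁᵢCp,ᵢTᵢ = 16.8×2.24×85.1 + 13.6×2.24×60.7 = 5051.6
Σ ṁᵢCp,ᵢ = 16.8×2.24 + 13.6×2.24 = 68.096
T_out = 5051.6 / 68.096 = 74.184 °C

T_out = 74.2 °C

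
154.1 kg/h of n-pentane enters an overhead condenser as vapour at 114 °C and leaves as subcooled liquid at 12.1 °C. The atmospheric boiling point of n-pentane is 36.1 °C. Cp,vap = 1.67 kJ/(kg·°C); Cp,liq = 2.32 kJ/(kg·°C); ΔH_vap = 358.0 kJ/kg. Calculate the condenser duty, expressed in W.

Q_c = 23300 W

vapour 114→36.1 °C: -130.09 kJ/kg
condensation at 36.1 °C: -358 kJ/kg
liquid 36.1→12.1 °C: -55.68 kJ/kg
Δh = -130.09 + -358 + -55.68 = -543.77 kJ/kg
Q = ṁ·Δh = 154.1 kg/h × -543.77 kJ/kg = -83795 kJ/h
|Q| = 23.277 kW = 23277 W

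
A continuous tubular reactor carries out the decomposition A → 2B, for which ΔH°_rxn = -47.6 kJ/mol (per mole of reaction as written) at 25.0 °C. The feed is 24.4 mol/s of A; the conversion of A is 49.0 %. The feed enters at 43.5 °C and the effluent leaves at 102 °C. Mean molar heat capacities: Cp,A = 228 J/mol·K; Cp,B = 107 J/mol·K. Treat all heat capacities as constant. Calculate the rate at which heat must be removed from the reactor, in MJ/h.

Q_out = 924 MJ/h

Extent of reaction ξ = 0.490 × 24.4 = 11.956 mol/s
Reaction term: ξ·ΔH°_rxn = 11.956 × -47.6 = -569.11 kJ/s
Sensible, feed 43.5→25 °C: -102.92 kJ/s
Outlet flows (mol/s): A 12.444, B 23.912
Sensible, products 25→102 °C: 415.48 kJ/s
Q = ΔH = -256.55 kJ/s = -256.55 kW
Heat removed = 923.57 MJ/h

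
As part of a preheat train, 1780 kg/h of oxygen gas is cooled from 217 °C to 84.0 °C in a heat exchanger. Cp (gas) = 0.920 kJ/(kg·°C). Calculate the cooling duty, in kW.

Q = ṁ·Cp·ΔT = 1780 × 0.920 × (84.0 − 217) = -217800 kJ/h
Converting: 217800 / 3600 s = 60.5 kW

Q_c = 60.5 kW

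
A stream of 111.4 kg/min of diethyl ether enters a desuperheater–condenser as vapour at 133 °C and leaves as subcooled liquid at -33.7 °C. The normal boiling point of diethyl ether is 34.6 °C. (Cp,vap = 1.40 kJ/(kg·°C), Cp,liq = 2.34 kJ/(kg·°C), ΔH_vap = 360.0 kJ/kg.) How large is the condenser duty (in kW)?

vapour 133→34.6 °C: -137.76 kJ/kg
condensation at 34.6 °C: -360 kJ/kg
liquid 34.6→-33.7 °C: -159.82 kJ/kg
Δh = -137.76 + -360 + -159.82 = -657.58 kJ/kg
Q = ṁ·Δh = 111.4 kg/min × -657.58 kJ/kg = -73255 kJ/min
|Q| = 1220.9 kW

Q_c = 1220 kW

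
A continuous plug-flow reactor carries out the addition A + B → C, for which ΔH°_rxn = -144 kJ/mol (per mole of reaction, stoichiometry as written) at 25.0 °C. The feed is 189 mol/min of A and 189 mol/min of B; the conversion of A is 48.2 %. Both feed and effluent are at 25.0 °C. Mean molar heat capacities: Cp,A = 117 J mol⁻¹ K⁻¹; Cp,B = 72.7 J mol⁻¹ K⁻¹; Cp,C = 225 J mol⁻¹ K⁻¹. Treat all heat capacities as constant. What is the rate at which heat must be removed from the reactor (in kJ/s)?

Q_out = 219 kJ/s

Extent of reaction ξ = 0.482 × 189 = 91.098 mol/min
Reaction term: ξ·ΔH°_rxn = 91.098 × -144 = -13118 kJ/min
Q = ΔH = -13118 kJ/min = -218.64 kW
Heat removed = 218.64 kJ/s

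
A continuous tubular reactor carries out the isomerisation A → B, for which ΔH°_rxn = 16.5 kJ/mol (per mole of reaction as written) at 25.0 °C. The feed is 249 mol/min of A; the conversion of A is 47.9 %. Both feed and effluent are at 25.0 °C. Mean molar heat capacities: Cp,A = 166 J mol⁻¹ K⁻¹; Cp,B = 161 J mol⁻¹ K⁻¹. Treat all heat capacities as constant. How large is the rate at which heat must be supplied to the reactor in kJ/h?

Extent of reaction ξ = 0.479 × 249 = 119.27 mol/min
Reaction term: ξ·ΔH°_rxn = 119.27 × 16.5 = 1968 kJ/min
Q = ΔH = 1968 kJ/min = 32.8 kW
Heat supplied = 118080 kJ/h

Q_in = 118000 kJ/h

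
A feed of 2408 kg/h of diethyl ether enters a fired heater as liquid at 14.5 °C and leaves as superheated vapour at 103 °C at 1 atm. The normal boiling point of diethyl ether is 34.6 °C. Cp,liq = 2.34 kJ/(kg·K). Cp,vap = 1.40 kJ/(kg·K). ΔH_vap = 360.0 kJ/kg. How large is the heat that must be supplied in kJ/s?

Q = 336 kJ/s

liquid 14.5→34.6 °C: 47.034 kJ/kg
vaporisation at 34.6 °C: 360 kJ/kg
vapour 34.6→103 °C: 95.76 kJ/kg
Δh = 47.034 + 360 + 95.76 = 502.79 kJ/kg
Q = ṁ·Δh = 2408 kg/h × 502.79 kJ/kg = 1.2107e+06 kJ/h
|Q| = 336.31 kW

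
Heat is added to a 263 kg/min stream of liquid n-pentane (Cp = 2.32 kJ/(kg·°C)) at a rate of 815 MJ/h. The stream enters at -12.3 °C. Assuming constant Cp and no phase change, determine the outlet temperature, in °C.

Q = 815 MJ/h = 13583 kJ/min
ΔT = Q/(ṁ·Cp) = 13583/(263×2.32) = 22.262 K
T_out = -12.3 + 22.262 = 9.9619 °C

T_out = 9.96 °C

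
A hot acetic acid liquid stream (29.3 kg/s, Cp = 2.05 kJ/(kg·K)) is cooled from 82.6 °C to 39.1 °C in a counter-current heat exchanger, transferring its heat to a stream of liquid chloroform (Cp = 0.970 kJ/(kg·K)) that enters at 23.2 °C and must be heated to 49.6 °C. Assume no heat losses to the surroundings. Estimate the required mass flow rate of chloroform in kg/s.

ṁ_c = 102 kg/s

Heat released by hot stream: Q = 29.3 × 2.05 × (82.6 − 39.1) = 2612.8 kJ/s
Energy balance on cold side (adiabatic exchanger): Q = ṁ_c·Cp_c·(T_c,out − T_c,in)
ṁ_c = 2612.8 / [0.970 × (49.6 − 23.2)] = 102.03 kg/s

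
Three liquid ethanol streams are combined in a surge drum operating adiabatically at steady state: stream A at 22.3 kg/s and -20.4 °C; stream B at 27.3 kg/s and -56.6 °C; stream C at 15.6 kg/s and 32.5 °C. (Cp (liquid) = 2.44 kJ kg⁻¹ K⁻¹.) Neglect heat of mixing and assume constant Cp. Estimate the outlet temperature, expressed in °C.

T_out = -22.9 °C

Energy balance with Q = 0: Σ ṁᵢCp,ᵢ(T_out − Tᵢ) = 0
Σ ṁᵢCp,ᵢTᵢ = 22.3×2.44×-20.4 + 27.3×2.44×-56.6 + 15.6×2.44×32.5 = -3643.2
Σ ṁᵢCp,ᵢ = 22.3×2.44 + 27.3×2.44 + 15.6×2.44 = 159.09
T_out = -3643.2 / 159.09 = -22.9 °C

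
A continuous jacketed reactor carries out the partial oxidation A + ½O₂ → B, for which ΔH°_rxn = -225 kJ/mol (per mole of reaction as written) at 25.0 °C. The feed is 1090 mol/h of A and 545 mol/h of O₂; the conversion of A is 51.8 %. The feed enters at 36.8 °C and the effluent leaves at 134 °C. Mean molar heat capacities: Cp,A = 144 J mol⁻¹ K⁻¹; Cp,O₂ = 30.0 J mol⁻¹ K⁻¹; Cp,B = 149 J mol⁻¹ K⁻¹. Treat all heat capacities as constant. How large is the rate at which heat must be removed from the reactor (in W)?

Q_out = 30800 W

Extent of reaction ξ = 0.518 × 1090 = 564.62 mol/h
Reaction term: ξ·ΔH°_rxn = 564.62 × -225 = -127040 kJ/h
Sensible, feed 36.8→25 °C: -2045.1 kJ/h
Outlet flows (mol/h): A 525.38, O₂ 262.69, B 564.62
Sensible, products 25→134 °C: 18275 kJ/h
Q = ΔH = -110810 kJ/h = -30.78 kW
Heat removed = 30780 W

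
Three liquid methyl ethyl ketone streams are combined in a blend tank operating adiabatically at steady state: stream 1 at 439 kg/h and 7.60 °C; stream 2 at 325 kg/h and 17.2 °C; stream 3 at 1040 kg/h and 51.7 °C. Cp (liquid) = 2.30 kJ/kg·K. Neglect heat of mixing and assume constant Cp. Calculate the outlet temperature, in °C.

Energy balance with Q = 0: Σ ṁᵢCp,ᵢ(T_out − Tᵢ) = 0
T_out = Σ ṁᵢCp,ᵢTᵢ / Σ ṁᵢCp,ᵢ
      = 144200 / 4149.2 = 34.753 °C

T_out = 34.8 °C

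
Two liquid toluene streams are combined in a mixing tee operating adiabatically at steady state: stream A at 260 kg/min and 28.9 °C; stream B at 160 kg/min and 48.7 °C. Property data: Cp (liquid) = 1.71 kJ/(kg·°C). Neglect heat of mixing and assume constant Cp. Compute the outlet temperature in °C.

T_out = 36.4 °C

Energy balance with Q = 0: Σ ṁᵢCp,ᵢ(T_out − Tᵢ) = 0
Σ ṁᵢCp,ᵢTᵢ = 260×1.71×28.9 + 160×1.71×48.7 = 26173
Σ ṁᵢCp,ᵢ = 260×1.71 + 160×1.71 = 718.2
T_out = 26173 / 718.2 = 36.443 °C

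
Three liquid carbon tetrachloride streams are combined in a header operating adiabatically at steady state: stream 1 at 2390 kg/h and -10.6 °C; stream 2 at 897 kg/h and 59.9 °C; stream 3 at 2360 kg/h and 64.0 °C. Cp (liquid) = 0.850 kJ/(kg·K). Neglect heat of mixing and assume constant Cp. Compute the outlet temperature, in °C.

T_out = 31.8 °C

Energy balance with Q = 0: Σ ṁᵢCp,ᵢ(T_out − Tᵢ) = 0
T_out = Σ ṁᵢCp,ᵢTᵢ / Σ ṁᵢCp,ᵢ
      = 152520 / 4799.9 = 31.776 °C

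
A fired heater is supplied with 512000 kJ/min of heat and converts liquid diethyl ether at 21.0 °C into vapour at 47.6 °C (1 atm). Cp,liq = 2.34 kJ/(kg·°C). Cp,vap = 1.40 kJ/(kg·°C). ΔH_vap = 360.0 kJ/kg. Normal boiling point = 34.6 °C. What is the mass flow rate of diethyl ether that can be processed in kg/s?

ṁ = 20.8 kg/s

Δh = 2.34×(34.6−21.0) + 360.0 + 1.40×(47.6−34.6) = 410.02 kJ/kg
Q = 512000 kJ/min = 8533.3 kJ/s = 8533.3 kJ/s
ṁ = Q/Δh = 8533.3 / 410.02 = 20.812 kg/s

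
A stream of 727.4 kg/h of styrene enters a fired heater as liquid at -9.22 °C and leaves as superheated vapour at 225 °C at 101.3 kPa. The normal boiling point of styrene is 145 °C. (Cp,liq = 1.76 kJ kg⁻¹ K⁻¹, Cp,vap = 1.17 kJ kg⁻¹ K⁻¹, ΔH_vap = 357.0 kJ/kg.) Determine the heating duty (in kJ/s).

liquid -9.22→145 °C: 271.43 kJ/kg
vaporisation at 145 °C: 357 kJ/kg
vapour 145→225 °C: 93.6 kJ/kg
Δh = 271.43 + 357 + 93.6 = 722.03 kJ/kg
Q = ṁ·Δh = 727.4 kg/h × 722.03 kJ/kg = 525200 kJ/h
|Q| = 145.89 kW

Q = 146 kJ/s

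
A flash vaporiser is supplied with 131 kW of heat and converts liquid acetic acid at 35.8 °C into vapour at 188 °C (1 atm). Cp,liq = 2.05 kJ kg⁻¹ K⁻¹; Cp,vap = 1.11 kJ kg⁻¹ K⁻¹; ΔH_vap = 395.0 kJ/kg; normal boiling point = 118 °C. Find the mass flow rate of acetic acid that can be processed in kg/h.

Δh = 2.05×(118−35.8) + 395.0 + 1.11×(188−118) = 641.21 kJ/kg
Q = 131 kW = 131 kJ/s = 471600 kJ/h
ṁ = Q/Δh = 471600 / 641.21 = 735.48 kg/h

ṁ = 735 kg/h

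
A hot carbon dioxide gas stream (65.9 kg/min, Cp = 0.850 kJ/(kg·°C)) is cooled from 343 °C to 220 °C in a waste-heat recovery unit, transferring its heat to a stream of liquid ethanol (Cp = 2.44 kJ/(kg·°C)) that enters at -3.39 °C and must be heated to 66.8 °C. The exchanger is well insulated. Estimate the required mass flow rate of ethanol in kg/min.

ṁ_c = 40.2 kg/min

Heat released by hot stream: Q = 65.9 × 0.850 × (343 − 220) = 6889.8 kJ/min
Energy balance on cold side (adiabatic exchanger): Q = ṁ_c·Cp_c·(T_c,out − T_c,in)
ṁ_c = 6889.8 / [2.44 × (66.8 − -3.39)] = 40.229 kg/min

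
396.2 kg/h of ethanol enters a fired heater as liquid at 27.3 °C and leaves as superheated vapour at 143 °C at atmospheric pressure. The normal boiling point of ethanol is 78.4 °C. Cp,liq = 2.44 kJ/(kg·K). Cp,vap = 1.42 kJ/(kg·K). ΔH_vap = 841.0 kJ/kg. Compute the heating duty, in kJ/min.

Q = 6980 kJ/min

liquid 27.3→78.4 °C: 124.68 kJ/kg
vaporisation at 78.4 °C: 841 kJ/kg
vapour 78.4→143 °C: 91.732 kJ/kg
Δh = 124.68 + 841 + 91.732 = 1057.4 kJ/kg
Q = ṁ·Δh = 396.2 kg/h × 1057.4 kJ/kg = 418950 kJ/h
|Q| = 116.37 kW = 6982.5 kJ/min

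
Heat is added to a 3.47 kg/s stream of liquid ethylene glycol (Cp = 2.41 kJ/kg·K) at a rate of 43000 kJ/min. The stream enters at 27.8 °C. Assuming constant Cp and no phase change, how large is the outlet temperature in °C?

Q = 43000 kJ/min = 716.67 kJ/s
ΔT = Q/(ṁ·Cp) = 716.67/(3.47×2.41) = 85.698 K
T_out = 27.8 + 85.698 = 113.5 °C

T_out = 113 °C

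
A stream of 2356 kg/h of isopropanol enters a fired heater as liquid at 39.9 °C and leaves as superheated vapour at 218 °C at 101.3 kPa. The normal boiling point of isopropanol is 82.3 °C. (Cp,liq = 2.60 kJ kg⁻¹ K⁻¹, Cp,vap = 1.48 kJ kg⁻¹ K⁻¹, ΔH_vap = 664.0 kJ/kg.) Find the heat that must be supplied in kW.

liquid 39.9→82.3 °C: 110.24 kJ/kg
vaporisation at 82.3 °C: 664 kJ/kg
vapour 82.3→218 °C: 200.84 kJ/kg
Δh = 110.24 + 664 + 200.84 = 975.08 kJ/kg
Q = ṁ·Δh = 2356 kg/h × 975.08 kJ/kg = 2.2973e+06 kJ/h
|Q| = 638.13 kW

Q = 638 kW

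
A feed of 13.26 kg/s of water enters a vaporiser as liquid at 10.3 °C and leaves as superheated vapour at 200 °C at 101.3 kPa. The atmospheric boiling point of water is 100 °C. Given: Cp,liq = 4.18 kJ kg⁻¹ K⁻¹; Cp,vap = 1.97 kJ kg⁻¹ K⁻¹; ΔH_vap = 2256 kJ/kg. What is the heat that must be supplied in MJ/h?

liquid 10.3→100 °C: 374.95 kJ/kg
vaporisation at 100 °C: 2256 kJ/kg
vapour 100→200 °C: 197 kJ/kg
Δh = 374.95 + 2256 + 197 = 2827.9 kJ/kg
Q = ṁ·Δh = 13.26 kg/s × 2827.9 kJ/kg = 37499 kJ/s
|Q| = 37499 kW = 134990 MJ/h

Q = 135000 MJ/h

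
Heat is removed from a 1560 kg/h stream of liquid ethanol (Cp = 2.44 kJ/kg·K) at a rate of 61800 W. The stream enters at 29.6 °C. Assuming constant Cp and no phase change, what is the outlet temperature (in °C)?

T_out = -28.8 °C

Q = 61800 W = 222480 kJ/h
ΔT = Q/(ṁ·Cp) = 222480/(1560×2.44) = 58.449 K
T_out = 29.6 − 58.449 = -28.849 °C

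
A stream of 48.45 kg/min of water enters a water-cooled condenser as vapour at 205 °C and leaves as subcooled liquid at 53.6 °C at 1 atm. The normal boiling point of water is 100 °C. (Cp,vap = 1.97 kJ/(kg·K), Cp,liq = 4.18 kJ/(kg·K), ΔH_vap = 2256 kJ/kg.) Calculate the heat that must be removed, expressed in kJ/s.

Q_c = 2150 kJ/s

vapour 205→100 °C: -206.85 kJ/kg
condensation at 100 °C: -2256 kJ/kg
liquid 100→53.6 °C: -193.95 kJ/kg
Δh = -206.85 + -2256 + -193.95 = -2656.8 kJ/kg
Q = ṁ·Δh = 48.45 kg/min × -2656.8 kJ/kg = -128720 kJ/min
|Q| = 2145.4 kW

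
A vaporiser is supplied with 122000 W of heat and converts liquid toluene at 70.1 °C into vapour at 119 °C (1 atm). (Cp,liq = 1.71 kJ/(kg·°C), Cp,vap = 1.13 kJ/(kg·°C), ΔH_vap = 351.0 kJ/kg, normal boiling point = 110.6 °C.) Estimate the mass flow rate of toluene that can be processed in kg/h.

Δh = 1.71×(110.6−70.1) + 351.0 + 1.13×(119−110.6) = 429.75 kJ/kg
Q = 122000 W = 122 kJ/s = 439200 kJ/h
ṁ = Q/Δh = 439200 / 429.75 = 1022 kg/h

ṁ = 1020 kg/h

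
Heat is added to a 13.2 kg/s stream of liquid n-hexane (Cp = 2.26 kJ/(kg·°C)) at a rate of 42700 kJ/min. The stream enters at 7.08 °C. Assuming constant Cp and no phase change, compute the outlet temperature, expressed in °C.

Q = 42700 kJ/min = 711.67 kJ/s
ΔT = Q/(ṁ·Cp) = 711.67/(13.2×2.26) = 23.856 K
T_out = 7.08 + 23.856 = 30.936 °C

T_out = 30.9 °C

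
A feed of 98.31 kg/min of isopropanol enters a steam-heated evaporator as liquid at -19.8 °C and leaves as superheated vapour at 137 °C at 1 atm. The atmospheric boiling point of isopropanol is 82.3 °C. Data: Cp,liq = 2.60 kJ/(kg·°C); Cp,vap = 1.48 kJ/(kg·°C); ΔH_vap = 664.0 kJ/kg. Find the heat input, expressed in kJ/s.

Q = 1660 kJ/s

liquid -19.8→82.3 °C: 265.46 kJ/kg
vaporisation at 82.3 °C: 664 kJ/kg
vapour 82.3→137 °C: 80.956 kJ/kg
Δh = 265.46 + 664 + 80.956 = 1010.4 kJ/kg
Q = ṁ·Δh = 98.31 kg/min × 1010.4 kJ/kg = 99334 kJ/min
|Q| = 1655.6 kW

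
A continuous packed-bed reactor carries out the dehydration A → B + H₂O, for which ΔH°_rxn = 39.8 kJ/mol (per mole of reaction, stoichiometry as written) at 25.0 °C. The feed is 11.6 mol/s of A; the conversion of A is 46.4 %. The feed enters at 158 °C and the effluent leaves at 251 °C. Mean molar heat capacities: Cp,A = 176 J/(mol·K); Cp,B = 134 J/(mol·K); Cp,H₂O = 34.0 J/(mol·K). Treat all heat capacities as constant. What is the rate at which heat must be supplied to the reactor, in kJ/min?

Extent of reaction ξ = 0.464 × 11.6 = 5.3824 mol/s
Reaction term: ξ·ΔH°_rxn = 5.3824 × 39.8 = 214.22 kJ/s
Sensible, feed 158→25 °C: -271.53 kJ/s
Outlet flows (mol/s): A 6.2176, B 5.3824, H₂O 5.3824
Sensible, products 25→251 °C: 451.67 kJ/s
Q = ΔH = 394.36 kJ/s = 394.36 kW
Heat supplied = 23661 kJ/min

Q_in = 23700 kJ/min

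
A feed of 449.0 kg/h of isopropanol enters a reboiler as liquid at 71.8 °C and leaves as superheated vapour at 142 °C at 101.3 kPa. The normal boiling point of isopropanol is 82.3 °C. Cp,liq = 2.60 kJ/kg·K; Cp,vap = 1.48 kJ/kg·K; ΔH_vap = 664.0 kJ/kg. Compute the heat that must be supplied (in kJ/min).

liquid 71.8→82.3 °C: 27.3 kJ/kg
vaporisation at 82.3 °C: 664 kJ/kg
vapour 82.3→142 °C: 88.356 kJ/kg
Δh = 27.3 + 664 + 88.356 = 779.66 kJ/kg
Q = ṁ·Δh = 449.0 kg/h × 779.66 kJ/kg = 350070 kJ/h
|Q| = 97.24 kW = 5834.4 kJ/min

Q = 5830 kJ/min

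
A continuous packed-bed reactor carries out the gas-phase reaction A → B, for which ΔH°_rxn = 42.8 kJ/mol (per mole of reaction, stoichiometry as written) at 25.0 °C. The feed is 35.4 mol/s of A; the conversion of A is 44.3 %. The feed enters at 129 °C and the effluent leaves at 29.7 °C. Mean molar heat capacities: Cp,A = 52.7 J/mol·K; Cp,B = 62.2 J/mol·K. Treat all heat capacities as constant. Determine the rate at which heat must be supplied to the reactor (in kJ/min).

Q_in = 29200 kJ/min

Extent of reaction ξ = 0.443 × 35.4 = 15.682 mol/s
Reaction term: ξ·ΔH°_rxn = 15.682 × 42.8 = 671.2 kJ/s
Sensible, feed 129→25 °C: -194.02 kJ/s
Outlet flows (mol/s): A 19.718, B 15.682
Sensible, products 25→29.7 °C: 9.4684 kJ/s
Q = ΔH = 486.65 kJ/s = 486.65 kW
Heat supplied = 29199 kJ/min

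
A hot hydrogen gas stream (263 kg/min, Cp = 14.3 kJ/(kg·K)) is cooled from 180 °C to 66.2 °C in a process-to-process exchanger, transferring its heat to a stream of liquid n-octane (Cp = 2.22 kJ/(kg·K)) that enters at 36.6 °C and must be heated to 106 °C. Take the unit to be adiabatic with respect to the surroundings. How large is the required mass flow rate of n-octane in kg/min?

Heat released by hot stream: Q = 263 × 14.3 × (180 − 66.2) = 427990 kJ/min
Energy balance on cold side (adiabatic exchanger): Q = ṁ_c·Cp_c·(T_c,out − T_c,in)
ṁ_c = 427990 / [2.22 × (106 − 36.6)] = 2777.9 kg/min

ṁ_c = 2780 kg/min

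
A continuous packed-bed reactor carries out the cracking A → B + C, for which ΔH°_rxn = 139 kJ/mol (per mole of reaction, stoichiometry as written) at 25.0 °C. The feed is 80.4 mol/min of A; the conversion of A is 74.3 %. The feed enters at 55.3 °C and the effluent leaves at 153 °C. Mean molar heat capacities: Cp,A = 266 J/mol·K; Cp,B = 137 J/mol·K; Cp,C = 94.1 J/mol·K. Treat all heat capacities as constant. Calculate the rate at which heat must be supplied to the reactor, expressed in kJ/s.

Q_in = 169 kJ/s

Extent of reaction ξ = 0.743 × 80.4 = 59.737 mol/min
Reaction term: ξ·ΔH°_rxn = 59.737 × 139 = 8303.5 kJ/min
Sensible, feed 55.3→25 °C: -648.01 kJ/min
Outlet flows (mol/min): A 20.663, B 59.737, C 59.737
Sensible, products 25→153 °C: 2470.6 kJ/min
Q = ΔH = 10126 kJ/min = 168.77 kW
Heat supplied = 168.77 kJ/s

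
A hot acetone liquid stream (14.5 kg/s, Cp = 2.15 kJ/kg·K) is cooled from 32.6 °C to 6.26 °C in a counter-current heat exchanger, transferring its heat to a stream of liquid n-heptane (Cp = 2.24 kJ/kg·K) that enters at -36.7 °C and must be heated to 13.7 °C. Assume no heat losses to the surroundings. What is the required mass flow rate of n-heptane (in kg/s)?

Heat released by hot stream: Q = 14.5 × 2.15 × (32.6 − 6.26) = 821.15 kJ/s
Energy balance on cold side (adiabatic exchanger): Q = ṁ_c·Cp_c·(T_c,out − T_c,in)
ṁ_c = 821.15 / [2.24 × (13.7 − -36.7)] = 7.2735 kg/s

ṁ_c = 7.27 kg/s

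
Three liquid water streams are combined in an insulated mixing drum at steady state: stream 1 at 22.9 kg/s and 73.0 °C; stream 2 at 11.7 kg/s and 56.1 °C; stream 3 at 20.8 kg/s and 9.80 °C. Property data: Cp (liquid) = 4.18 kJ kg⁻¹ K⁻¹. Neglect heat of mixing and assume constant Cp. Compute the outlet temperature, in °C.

T_out = 45.7 °C

Adiabatic, steady state ⇒ Σ ṁᵢCp,ᵢ(T_out − Tᵢ) = 0
Σ ṁᵢCp,ᵢTᵢ = 22.9×4.18×73.0 + 11.7×4.18×56.1 + 20.8×4.18×9.80 = 10583
Σ ṁᵢCp,ᵢ = 22.9×4.18 + 11.7×4.18 + 20.8×4.18 = 231.57
T_out = 10583 / 231.57 = 45.702 °C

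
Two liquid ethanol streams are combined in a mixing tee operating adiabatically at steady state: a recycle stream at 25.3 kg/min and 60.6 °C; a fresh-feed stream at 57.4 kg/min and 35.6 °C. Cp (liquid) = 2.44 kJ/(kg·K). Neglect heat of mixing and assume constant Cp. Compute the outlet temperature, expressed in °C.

T_out = 43.2 °C

No heat crosses the boundary, so H_out = H_in.
T_out = Σ ṁᵢCp,ᵢTᵢ / Σ ṁᵢCp,ᵢ
      = 8727 / 201.79 = 43.248 °C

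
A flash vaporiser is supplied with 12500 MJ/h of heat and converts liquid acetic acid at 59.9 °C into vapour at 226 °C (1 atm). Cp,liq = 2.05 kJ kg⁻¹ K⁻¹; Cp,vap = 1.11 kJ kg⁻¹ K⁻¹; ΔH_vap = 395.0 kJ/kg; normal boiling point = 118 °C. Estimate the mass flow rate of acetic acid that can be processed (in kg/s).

Δh = 2.05×(118−59.9) + 395.0 + 1.11×(226−118) = 633.99 kJ/kg
Q = 12500 MJ/h = 3472.2 kJ/s = 3472.2 kJ/s
ṁ = Q/Δh = 3472.2 / 633.99 = 5.4768 kg/s

ṁ = 5.48 kg/s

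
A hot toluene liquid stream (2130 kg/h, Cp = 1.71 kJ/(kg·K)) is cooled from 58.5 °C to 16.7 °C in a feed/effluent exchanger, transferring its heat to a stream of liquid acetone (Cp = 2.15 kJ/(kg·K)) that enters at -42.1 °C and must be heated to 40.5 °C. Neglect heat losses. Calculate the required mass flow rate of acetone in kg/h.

Heat released by hot stream: Q = 2130 × 1.71 × (58.5 − 16.7) = 152250 kJ/h
Energy balance on cold side (adiabatic exchanger): Q = ṁ_c·Cp_c·(T_c,out − T_c,in)
ṁ_c = 152250 / [2.15 × (40.5 − -42.1)] = 857.3 kg/h

ṁ_c = 857 kg/h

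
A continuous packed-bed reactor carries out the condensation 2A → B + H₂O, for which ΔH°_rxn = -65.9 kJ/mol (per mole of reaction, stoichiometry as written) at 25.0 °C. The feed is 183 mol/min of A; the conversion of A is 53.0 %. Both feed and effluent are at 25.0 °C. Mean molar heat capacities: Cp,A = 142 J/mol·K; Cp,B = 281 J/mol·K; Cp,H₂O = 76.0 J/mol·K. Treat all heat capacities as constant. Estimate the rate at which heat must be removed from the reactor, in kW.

Extent of reaction ξ = 0.530 × 183 / 2 = 48.495 mol/min
Reaction term: ξ·ΔH°_rxn = 48.495 × -65.9 = -3195.8 kJ/min
Q = ΔH = -3195.8 kJ/min = -53.264 kW
Heat removed = 53.264 kW

Q_out = 53.3 kW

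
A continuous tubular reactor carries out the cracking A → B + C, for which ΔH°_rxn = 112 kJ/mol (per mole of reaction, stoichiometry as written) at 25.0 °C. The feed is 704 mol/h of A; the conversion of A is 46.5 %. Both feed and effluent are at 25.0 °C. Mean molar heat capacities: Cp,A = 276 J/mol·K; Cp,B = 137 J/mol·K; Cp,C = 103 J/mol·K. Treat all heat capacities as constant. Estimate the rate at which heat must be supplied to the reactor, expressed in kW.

Q_in = 10.2 kW

Extent of reaction ξ = 0.465 × 704 = 327.36 mol/h
Reaction term: ξ·ΔH°_rxn = 327.36 × 112 = 36664 kJ/h
Q = ΔH = 36664 kJ/h = 10.185 kW
Heat supplied = 10.185 kW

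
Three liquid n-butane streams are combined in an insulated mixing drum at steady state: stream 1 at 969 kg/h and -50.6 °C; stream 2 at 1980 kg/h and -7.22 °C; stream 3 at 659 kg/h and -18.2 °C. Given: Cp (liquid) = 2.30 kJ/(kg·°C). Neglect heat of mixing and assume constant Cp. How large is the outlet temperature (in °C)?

Energy balance with Q = 0: Σ ṁᵢCp,ᵢ(T_out − Tᵢ) = 0
Σ ṁᵢCp,ᵢTᵢ = 969×2.30×-50.6 + 1980×2.30×-7.22 + 659×2.30×-18.2 = -173240
Σ ṁᵢCp,ᵢ = 969×2.30 + 1980×2.30 + 659×2.30 = 8298.4
T_out = -173240 / 8298.4 = -20.876 °C

T_out = -20.9 °C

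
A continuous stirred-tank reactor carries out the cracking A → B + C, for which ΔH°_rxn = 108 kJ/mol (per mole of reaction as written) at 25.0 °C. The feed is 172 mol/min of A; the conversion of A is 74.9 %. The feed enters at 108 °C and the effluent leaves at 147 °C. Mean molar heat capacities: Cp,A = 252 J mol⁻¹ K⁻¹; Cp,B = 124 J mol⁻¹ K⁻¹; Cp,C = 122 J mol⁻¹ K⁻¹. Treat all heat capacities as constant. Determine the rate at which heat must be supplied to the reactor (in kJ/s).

Q_in = 258 kJ/s

Extent of reaction ξ = 0.749 × 172 = 128.83 mol/min
Reaction term: ξ·ΔH°_rxn = 128.83 × 108 = 13913 kJ/min
Sensible, feed 108→25 °C: -3597.6 kJ/min
Outlet flows (mol/min): A 43.172, B 128.83, C 128.83
Sensible, products 25→147 °C: 5193.7 kJ/min
Q = ΔH = 15510 kJ/min = 258.49 kW
Heat supplied = 258.49 kJ/s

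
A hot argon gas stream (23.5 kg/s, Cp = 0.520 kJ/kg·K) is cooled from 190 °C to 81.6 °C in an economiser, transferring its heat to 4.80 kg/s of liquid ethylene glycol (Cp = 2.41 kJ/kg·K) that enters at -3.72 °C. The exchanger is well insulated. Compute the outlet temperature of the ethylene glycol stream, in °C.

Heat released by hot stream: Q = 23.5 × 0.520 × (190 − 81.6) = 1324.6 kJ/s
Energy balance on cold side (adiabatic exchanger): Q = ṁ_c·Cp_c·(T_c,out − T_c,in)
T_c,out = -3.72 + 1324.6/(4.80 × 2.41) = 110.79 °C

T_c,out = 111 °C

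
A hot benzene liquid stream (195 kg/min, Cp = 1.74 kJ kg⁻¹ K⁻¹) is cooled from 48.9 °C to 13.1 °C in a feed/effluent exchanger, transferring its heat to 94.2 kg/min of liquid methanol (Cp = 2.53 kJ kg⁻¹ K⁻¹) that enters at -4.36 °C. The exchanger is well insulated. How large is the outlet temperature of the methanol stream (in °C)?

T_c,out = 46.6 °C

Heat released by hot stream: Q = 195 × 1.74 × (48.9 − 13.1) = 12147 kJ/min
Energy balance on cold side (adiabatic exchanger): Q = ṁ_c·Cp_c·(T_c,out − T_c,in)
T_c,out = -4.36 + 12147/(94.2 × 2.53) = 46.608 °C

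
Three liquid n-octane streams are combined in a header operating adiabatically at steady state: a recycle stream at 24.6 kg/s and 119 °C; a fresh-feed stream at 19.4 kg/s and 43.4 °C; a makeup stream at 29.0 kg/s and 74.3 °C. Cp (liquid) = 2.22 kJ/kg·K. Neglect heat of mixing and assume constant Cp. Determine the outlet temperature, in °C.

No heat crosses the boundary, so H_out = H_in.
T_out = Σ ṁᵢCp,ᵢTᵢ / Σ ṁᵢCp,ᵢ
      = 13151 / 162.06 = 81.152 °C

T_out = 81.2 °C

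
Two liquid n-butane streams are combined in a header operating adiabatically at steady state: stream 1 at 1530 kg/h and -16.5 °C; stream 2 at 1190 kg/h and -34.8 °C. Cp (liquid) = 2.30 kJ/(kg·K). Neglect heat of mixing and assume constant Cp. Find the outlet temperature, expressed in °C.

Energy balance with Q = 0: Σ ṁᵢCp,ᵢ(T_out − Tᵢ) = 0
Σ ṁᵢCp,ᵢTᵢ = 1530×2.30×-16.5 + 1190×2.30×-34.8 = -153310
Σ ṁᵢCp,ᵢ = 1530×2.30 + 1190×2.30 = 6256
T_out = -153310 / 6256 = -24.506 °C

T_out = -24.5 °C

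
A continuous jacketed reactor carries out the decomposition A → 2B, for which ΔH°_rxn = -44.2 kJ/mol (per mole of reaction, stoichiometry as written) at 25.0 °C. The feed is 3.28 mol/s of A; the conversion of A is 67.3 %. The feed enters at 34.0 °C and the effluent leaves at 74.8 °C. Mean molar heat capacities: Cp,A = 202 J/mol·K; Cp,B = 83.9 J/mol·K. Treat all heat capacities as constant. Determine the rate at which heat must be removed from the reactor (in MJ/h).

Q_out = 267 MJ/h

Extent of reaction ξ = 0.673 × 3.28 = 2.2074 mol/s
Reaction term: ξ·ΔH°_rxn = 2.2074 × -44.2 = -97.569 kJ/s
Sensible, feed 34.0→25 °C: -5.963 kJ/s
Outlet flows (mol/s): A 1.0726, B 4.4149
Sensible, products 25→74.8 °C: 29.236 kJ/s
Q = ΔH = -74.296 kJ/s = -74.296 kW
Heat removed = 267.47 MJ/h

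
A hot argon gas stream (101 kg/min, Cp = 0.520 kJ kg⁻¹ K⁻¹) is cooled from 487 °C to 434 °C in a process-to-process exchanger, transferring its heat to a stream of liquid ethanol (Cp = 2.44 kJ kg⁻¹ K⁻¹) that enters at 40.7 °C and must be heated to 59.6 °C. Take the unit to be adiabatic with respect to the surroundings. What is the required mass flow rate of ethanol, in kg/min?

ṁ_c = 60.4 kg/min

Heat released by hot stream: Q = 101 × 0.520 × (487 − 434) = 2783.6 kJ/min
Energy balance on cold side (adiabatic exchanger): Q = ṁ_c·Cp_c·(T_c,out − T_c,in)
ṁ_c = 2783.6 / [2.44 × (59.6 − 40.7)] = 60.36 kg/min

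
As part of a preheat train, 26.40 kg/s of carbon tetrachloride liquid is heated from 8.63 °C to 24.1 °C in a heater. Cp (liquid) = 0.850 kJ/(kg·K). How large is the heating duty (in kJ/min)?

Q = ṁ·Cp·ΔT = 26.40 × 0.850 × (24.1 − 8.63) = 347.15 kJ/s
Heating duty = 20829 kJ/min

Q = 20800 kJ/min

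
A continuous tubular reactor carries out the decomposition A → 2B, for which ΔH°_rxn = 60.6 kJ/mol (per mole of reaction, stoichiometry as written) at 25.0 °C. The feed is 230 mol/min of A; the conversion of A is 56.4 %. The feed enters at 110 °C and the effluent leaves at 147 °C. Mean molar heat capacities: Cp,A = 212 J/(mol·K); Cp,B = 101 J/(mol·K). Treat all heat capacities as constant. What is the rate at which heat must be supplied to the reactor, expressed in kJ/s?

Extent of reaction ξ = 0.564 × 230 = 129.72 mol/min
Reaction term: ξ·ΔH°_rxn = 129.72 × 60.6 = 7861 kJ/min
Sensible, feed 110→25 °C: -4144.6 kJ/min
Outlet flows (mol/min): A 100.28, B 259.44
Sensible, products 25→147 °C: 5790.5 kJ/min
Q = ΔH = 9506.9 kJ/min = 158.45 kW
Heat supplied = 158.45 kJ/s

Q_in = 158 kJ/s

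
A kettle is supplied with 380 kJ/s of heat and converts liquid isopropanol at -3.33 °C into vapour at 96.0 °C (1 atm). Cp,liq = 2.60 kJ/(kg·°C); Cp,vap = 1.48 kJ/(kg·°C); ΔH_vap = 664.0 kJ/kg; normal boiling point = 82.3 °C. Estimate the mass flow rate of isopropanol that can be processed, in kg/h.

Δh = 2.60×(82.3−-3.33) + 664.0 + 1.48×(96.0−82.3) = 906.91 kJ/kg
Q = 380 kJ/s = 380 kJ/s = 1.368e+06 kJ/h
ṁ = Q/Δh = 1.368e+06 / 906.91 = 1508.4 kg/h

ṁ = 1510 kg/h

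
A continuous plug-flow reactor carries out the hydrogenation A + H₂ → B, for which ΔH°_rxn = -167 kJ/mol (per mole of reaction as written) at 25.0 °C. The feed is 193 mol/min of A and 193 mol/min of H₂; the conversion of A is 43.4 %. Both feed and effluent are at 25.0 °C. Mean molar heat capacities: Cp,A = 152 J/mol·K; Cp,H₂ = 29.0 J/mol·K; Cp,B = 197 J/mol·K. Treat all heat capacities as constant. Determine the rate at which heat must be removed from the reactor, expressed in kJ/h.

Extent of reaction ξ = 0.434 × 193 = 83.762 mol/min
Reaction term: ξ·ΔH°_rxn = 83.762 × -167 = -13988 kJ/min
Q = ΔH = -13988 kJ/min = -233.14 kW
Heat removed = 839300 kJ/h

Q_out = 839000 kJ/h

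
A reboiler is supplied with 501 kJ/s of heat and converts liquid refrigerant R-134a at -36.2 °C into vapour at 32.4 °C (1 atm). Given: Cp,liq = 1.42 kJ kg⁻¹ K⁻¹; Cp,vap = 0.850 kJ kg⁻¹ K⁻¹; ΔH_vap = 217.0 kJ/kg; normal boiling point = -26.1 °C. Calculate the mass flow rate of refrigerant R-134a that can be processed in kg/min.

ṁ = 107 kg/min

Δh = 1.42×(-26.1−-36.2) + 217.0 + 0.850×(32.4−-26.1) = 281.07 kJ/kg
Q = 501 kJ/s = 501 kJ/s = 30060 kJ/min
ṁ = Q/Δh = 30060 / 281.07 = 106.95 kg/min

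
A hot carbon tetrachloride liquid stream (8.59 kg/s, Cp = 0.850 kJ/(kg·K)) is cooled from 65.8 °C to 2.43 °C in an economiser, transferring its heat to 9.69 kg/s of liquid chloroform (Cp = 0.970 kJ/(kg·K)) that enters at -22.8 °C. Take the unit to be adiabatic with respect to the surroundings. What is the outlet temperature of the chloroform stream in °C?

T_c,out = 26.4 °C

Heat released by hot stream: Q = 8.59 × 0.850 × (65.8 − 2.43) = 462.7 kJ/s
Energy balance on cold side (adiabatic exchanger): Q = ṁ_c·Cp_c·(T_c,out − T_c,in)
T_c,out = -22.8 + 462.7/(9.69 × 0.970) = 26.427 °C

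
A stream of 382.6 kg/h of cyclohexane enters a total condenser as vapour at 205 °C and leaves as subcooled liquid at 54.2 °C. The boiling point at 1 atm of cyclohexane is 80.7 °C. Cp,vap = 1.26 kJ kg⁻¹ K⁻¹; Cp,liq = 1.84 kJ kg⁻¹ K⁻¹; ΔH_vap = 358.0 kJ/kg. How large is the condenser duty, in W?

Q_c = 59900 W

vapour 205→80.7 °C: -156.62 kJ/kg
condensation at 80.7 °C: -358 kJ/kg
liquid 80.7→54.2 °C: -48.76 kJ/kg
Δh = -156.62 + -358 + -48.76 = -563.38 kJ/kg
Q = ṁ·Δh = 382.6 kg/h × -563.38 kJ/kg = -215550 kJ/h
|Q| = 59.875 kW = 59875 W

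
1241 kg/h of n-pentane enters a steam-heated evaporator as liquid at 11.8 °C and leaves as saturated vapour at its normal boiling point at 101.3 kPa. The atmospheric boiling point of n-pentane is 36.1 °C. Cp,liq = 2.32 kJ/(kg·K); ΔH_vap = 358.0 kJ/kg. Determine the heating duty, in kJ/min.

liquid 11.8→36.1 °C: 56.376 kJ/kg
vaporisation at 36.1 °C: 358 kJ/kg
Δh = 56.376 + 358 = 414.38 kJ/kg
Q = ṁ·Δh = 1241 kg/h × 414.38 kJ/kg = 514240 kJ/h
|Q| = 142.84 kW = 8570.7 kJ/min

Q = 8570 kJ/min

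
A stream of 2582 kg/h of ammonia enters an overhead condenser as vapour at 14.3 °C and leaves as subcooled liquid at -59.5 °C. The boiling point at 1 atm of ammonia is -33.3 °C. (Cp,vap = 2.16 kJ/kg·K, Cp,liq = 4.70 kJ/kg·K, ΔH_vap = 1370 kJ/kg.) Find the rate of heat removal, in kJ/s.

vapour 14.3→-33.3 °C: -102.82 kJ/kg
condensation at -33.3 °C: -1370 kJ/kg
liquid -33.3→-59.5 °C: -123.14 kJ/kg
Δh = -102.82 + -1370 + -123.14 = -1596 kJ/kg
Q = ṁ·Δh = 2582 kg/h × -1596 kJ/kg = -4.1208e+06 kJ/h
|Q| = 1144.7 kW

Q_c = 1140 kJ/s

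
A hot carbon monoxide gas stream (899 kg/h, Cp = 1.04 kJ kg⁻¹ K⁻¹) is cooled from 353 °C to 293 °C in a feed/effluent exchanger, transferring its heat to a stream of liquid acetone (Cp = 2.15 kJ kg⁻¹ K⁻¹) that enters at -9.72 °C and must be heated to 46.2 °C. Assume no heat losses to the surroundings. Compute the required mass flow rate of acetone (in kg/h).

Heat released by hot stream: Q = 899 × 1.04 × (353 − 293) = 56098 kJ/h
Energy balance on cold side (adiabatic exchanger): Q = ṁ_c·Cp_c·(T_c,out − T_c,in)
ṁ_c = 56098 / [2.15 × (46.2 − -9.72)] = 466.59 kg/h

ṁ_c = 467 kg/h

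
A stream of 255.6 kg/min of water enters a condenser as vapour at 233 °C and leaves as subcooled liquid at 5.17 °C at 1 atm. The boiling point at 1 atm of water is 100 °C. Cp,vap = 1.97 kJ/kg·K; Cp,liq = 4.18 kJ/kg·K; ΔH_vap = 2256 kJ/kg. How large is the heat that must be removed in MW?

Q_c = 12.4 MW

vapour 233→100 °C: -262.01 kJ/kg
condensation at 100 °C: -2256 kJ/kg
liquid 100→5.17 °C: -396.39 kJ/kg
Δh = -262.01 + -2256 + -396.39 = -2914.4 kJ/kg
Q = ṁ·Δh = 255.6 kg/min × -2914.4 kJ/kg = -744920 kJ/min
|Q| = 12415 kW = 12.415 MW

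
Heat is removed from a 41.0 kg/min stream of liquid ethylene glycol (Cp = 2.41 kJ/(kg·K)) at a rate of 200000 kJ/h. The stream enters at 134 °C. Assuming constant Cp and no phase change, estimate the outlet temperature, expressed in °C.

Q = 200000 kJ/h = 3333.3 kJ/min
ΔT = Q/(ṁ·Cp) = 3333.3/(41.0×2.41) = 33.735 K
T_out = 134 − 33.735 = 100.27 °C

T_out = 100 °C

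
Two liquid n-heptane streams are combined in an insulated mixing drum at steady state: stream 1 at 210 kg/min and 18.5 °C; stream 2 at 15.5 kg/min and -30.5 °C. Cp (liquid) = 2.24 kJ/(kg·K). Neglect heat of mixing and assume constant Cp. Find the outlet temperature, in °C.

T_out = 15.1 °C

No heat crosses the boundary, so H_out = H_in.
Σ ṁᵢCp,ᵢTᵢ = 210×2.24×18.5 + 15.5×2.24×-30.5 = 7643.4
Σ ṁᵢCp,ᵢ = 210×2.24 + 15.5×2.24 = 505.12
T_out = 7643.4 / 505.12 = 15.132 °C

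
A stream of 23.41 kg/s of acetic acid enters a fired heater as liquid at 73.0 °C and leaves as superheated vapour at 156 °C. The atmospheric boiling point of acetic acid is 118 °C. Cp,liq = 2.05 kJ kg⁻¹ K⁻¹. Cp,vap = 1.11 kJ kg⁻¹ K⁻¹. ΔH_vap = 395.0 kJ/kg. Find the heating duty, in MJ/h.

liquid 73.0→118 °C: 92.25 kJ/kg
vaporisation at 118 °C: 395 kJ/kg
vapour 118→156 °C: 42.18 kJ/kg
Δh = 92.25 + 395 + 42.18 = 529.43 kJ/kg
Q = ṁ·Δh = 23.41 kg/s × 529.43 kJ/kg = 12394 kJ/s
|Q| = 12394 kW = 44618 MJ/h

Q = 44600 MJ/h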